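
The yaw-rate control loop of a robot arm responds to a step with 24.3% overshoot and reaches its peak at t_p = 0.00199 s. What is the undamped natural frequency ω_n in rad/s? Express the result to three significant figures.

ω_n ≈ 1730 rad/s

From the overshoot, ζ = −ln(OS)/√(π²+ln²(OS)) = 0.411.
t_p = π/ω_d ⇒ ω_d = 1580 rad/s; then ω_n = ω_d/√(1−ζ²) = 1730 rad/s.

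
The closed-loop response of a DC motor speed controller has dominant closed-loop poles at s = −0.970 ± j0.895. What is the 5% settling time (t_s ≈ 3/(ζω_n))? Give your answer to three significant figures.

For poles at −σ ± jω_d, ζω_n = σ = 0.970, so t_s ≈ 3/σ = 3.09 s.

t_s ≈ 3.09 s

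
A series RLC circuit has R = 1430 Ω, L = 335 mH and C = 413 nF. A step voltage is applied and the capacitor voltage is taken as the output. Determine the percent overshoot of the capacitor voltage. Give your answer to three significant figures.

For a series RLC circuit (capacitor voltage as output), ω_n = 1/√(LC) = 1/√(335 mH · 413 nF) = 2690 rad/s.
ζ = (R/2)·√(C/L) = (1430/2)·√(413 nF/335 mH) = 0.794.
Overshoot: exp(−π·0.794/√(1−0.794²)) = 0.0165, i.e. 1.65%.

%OS ≈ 1.65%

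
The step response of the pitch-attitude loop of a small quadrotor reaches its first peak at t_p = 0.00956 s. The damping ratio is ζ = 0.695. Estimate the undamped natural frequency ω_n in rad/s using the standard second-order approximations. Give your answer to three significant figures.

ω_n ≈ 457 rad/s

Peak time t_p = π/ω_d, so ω_d = π/t_p = π/0.00956 = 329 rad/s.
ω_n = ω_d/√(1−ζ²) = 329/√0.517 = 457 rad/s.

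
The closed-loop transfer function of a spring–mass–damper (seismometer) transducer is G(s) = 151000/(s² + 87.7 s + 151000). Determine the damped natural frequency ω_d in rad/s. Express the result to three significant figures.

Matching coefficients with s² + 2ζω_n s + ω_n² gives ω_n² = 151000 ⇒ ω_n = 389 rad/s, and ζ = 87.7/(2ω_n) = 0.113.
ω_d = ω_n√(1−ζ²) = 386 rad/s.

ω_d ≈ 386 rad/s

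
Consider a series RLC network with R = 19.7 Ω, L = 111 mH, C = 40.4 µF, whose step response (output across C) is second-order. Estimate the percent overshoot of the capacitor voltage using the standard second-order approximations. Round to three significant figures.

%OS ≈ 54.8%

For a series RLC circuit (capacitor voltage as output), ω_n = 1/√(LC) = 1/√(111 mH · 40.4 µF) = 472 rad/s.
ζ = (R/2)·√(C/L) = (19.7/2)·√(40.4 µF/111 mH) = 0.188.
%OS = 100·exp(−πζ/√(1−ζ²)) = 54.8%.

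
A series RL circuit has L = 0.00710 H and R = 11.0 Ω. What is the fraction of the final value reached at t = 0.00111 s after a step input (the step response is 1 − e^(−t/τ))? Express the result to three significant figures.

τ = L/R = 0.00710/11.0 = 0.000645 s.
y(t)/y_∞ = 1 − e^(−t/τ) = 1 − e^(−0.00111/0.000645) = 1 − e^(−1.72) = 0.821.

y/y_∞ ≈ 0.821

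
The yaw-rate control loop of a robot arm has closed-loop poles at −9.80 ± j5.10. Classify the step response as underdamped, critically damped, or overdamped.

underdamped

Since the poles form a complex-conjugate pair with nonzero imaginary part, the response is underdamped.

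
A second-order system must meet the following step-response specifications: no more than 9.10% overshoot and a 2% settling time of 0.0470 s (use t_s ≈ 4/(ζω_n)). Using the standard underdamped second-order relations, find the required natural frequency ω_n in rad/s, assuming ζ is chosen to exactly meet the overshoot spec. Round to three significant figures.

ω_n ≈ 140 rad/s

From %OS = 100·exp(−πζ/√(1−ζ²)), invert to get ζ = −ln(OS)/√(π² + ln²(OS)) with OS = 0.0910.
−ln 0.0910 = 2.397, so ζ = 2.397/√(π² + 5.745) = 0.607.
From t_s ≈ 4/(ζω_n): ω_n = 4/(ζ·t_s) = 4/(0.607·0.0470) = 140 rad/s.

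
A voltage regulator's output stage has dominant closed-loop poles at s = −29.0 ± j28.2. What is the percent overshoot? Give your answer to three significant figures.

|pole| = ω_n = √(29.0² + 28.2²) = 40.5 rad/s; ζ = cos θ = σ/ω_n = 0.717.
Overshoot: exp(−π·0.717/√(1−0.717²)) = 0.0395, i.e. 3.95%.

%OS ≈ 3.95%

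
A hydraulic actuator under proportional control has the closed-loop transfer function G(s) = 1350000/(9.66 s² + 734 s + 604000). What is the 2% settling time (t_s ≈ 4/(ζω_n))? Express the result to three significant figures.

t_s ≈ 0.105 s

Dividing through by 9.66: denominator becomes s² + 75.98 s + 62530.
So ω_n = √62530 = 250 rad/s and ζ = 75.98/(2·250) = 0.152.
t_s ≈ 4/(ζω_n) = 0.105 s.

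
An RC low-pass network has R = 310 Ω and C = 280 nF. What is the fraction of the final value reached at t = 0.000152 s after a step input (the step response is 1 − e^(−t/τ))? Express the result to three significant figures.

y/y_∞ ≈ 0.826

τ = RC = 310 × 280 nF = 0.0000868 s.
y(t)/y_∞ = 1 − e^(−t/τ) = 1 − e^(−0.000152/0.0000868) = 1 − e^(−1.75) = 0.826.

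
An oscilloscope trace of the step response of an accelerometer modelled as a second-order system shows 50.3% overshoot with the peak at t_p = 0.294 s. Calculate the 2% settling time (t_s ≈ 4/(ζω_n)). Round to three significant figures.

The overshoot fixes ζ = −ln(OS)/√(π²+ln²(OS)) = 0.214.
t_p = π/ω_d ⇒ ω_d = 10.7 rad/s; then ω_n = ω_d/√(1−ζ²) = 10.9 rad/s.
t_s ≈ 4/(ζω_n) = 4/(0.214·10.9) = 1.71 s.

t_s ≈ 1.71 s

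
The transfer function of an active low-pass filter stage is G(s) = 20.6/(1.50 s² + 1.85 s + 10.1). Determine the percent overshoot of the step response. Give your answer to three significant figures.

Dividing through by 1.50: denominator becomes s² + 1.233 s + 6.733.
So ω_n = √6.733 = 2.59 rad/s and ζ = 1.233/(2·2.59) = 0.238.
%OS = 100·exp(−πζ/√(1−ζ²)) = 46.4%.

%OS ≈ 46.4%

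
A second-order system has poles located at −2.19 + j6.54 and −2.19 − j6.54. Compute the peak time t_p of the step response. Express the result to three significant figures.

t_p = π/ω_d with ω_d = 6.54 (the imaginary part), so t_p = 0.480 s.

t_p ≈ 0.480 s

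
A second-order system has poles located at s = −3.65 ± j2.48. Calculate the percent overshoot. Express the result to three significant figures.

%OS ≈ 0.982%

|pole| = ω_n = √(3.65² + 2.48²) = 4.41 rad/s; ζ = cos θ = σ/ω_n = 0.827.
%OS = 100·exp(−πζ/√(1−ζ²)) = 0.982%.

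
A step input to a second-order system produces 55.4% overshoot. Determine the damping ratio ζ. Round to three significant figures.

ζ ≈ 0.185

From %OS = 100·exp(−πζ/√(1−ζ²)), invert to get ζ = −ln(OS)/√(π² + ln²(OS)) with OS = 0.554.
−ln 0.554 = 0.5906, so ζ = 0.5906/√(π² + 0.3488) = 0.185.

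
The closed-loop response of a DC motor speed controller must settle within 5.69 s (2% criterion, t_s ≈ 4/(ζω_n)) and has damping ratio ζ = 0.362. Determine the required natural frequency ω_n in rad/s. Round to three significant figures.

ω_n ≈ 1.94 rad/s

Rearranging t_s ≈ 4/(ζω_n) gives ω_n = 4/(ζ·t_s) = 4/(0.362 × 5.69) = 1.94 rad/s.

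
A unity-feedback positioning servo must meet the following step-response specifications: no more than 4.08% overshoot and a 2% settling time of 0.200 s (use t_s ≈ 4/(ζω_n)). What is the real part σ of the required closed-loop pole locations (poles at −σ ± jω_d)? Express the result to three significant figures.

σ ≈ 20.0

The settling-time spec alone fixes σ = ζω_n = 4/t_s = 4/0.200 = 20.0.
(Overshoot then fixes ζ = 0.713 and hence ω_d = σ·√(1−ζ²)/ζ = 19.6 rad/s.)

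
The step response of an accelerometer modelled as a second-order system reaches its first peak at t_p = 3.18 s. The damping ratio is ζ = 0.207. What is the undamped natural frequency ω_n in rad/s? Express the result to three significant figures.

Peak time t_p = π/ω_d, so ω_d = π/t_p = π/3.18 = 0.988 rad/s.
ω_n = ω_d/√(1−ζ²) = 0.988/√0.957 = 1.01 rad/s.

ω_n ≈ 1.01 rad/s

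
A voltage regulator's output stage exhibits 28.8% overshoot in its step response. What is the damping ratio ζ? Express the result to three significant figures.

ζ = −ln(OS)/√(π² + (ln OS)²). With OS = 0.288, ln OS = −1.245 and ζ = 1.245/3.379 = 0.368.

ζ ≈ 0.368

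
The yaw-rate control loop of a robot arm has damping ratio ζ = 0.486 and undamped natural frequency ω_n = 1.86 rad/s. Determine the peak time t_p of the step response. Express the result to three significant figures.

t_p ≈ 1.93 s

The damped frequency is ω_d = ω_n√(1−ζ²) = 1.86·√(1−0.236) = 1.63 rad/s.
Peak time t_p = π/ω_d = π/1.63 = 1.93 s.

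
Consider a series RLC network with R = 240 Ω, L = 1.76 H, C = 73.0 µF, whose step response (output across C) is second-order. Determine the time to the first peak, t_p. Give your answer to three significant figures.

t_p ≈ 0.0561 s

For a series RLC circuit (capacitor voltage as output), ω_n = 1/√(LC) = 1/√(1.76 H · 73.0 µF) = 88.2 rad/s.
ζ = (R/2)·√(C/L) = (240/2)·√(73.0 µF/1.76 H) = 0.773.
ω_d = ω_n√(1−ζ²) = 56.0 rad/s. t_p = π/ω_d = 0.0561 s.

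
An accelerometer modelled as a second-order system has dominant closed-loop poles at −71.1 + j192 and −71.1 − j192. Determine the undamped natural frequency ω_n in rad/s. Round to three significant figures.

With σ = 71.1, ω_d = 192: ω_n = √(σ²+ω_d²) = 205 rad/s, ζ = σ/ω_n = 0.347.

ω_n ≈ 205 rad/s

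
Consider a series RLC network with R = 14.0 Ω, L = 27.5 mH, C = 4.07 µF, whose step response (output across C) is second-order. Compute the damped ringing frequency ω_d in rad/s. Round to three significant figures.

ω_d ≈ 2980 rad/s

For a series RLC circuit (capacitor voltage as output), ω_n = 1/√(LC) = 1/√(27.5 mH · 4.07 µF) = 2990 rad/s.
ζ = (R/2)·√(C/L) = (14.0/2)·√(4.07 µF/27.5 mH) = 0.0852.
ω_d = ω_n√(1−ζ²) = 2980 rad/s.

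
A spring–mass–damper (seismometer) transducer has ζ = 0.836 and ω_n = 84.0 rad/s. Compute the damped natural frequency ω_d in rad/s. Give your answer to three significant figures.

ω_d = ω_n√(1−ζ²) = 84.0·√0.301 = 46.1 rad/s.

ω_d ≈ 46.1 rad/s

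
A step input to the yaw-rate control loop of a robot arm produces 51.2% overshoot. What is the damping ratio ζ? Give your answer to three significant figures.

Inverting the overshoot relation: ζ = |ln 0.512|/√(π² + ln²0.512) = 0.208.

ζ ≈ 0.208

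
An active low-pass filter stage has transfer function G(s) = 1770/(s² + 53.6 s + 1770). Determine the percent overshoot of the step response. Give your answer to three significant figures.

Matching coefficients with s² + 2ζω_n s + ω_n² gives ω_n² = 1770 ⇒ ω_n = 42.1 rad/s, and ζ = 53.6/(2ω_n) = 0.637.
%OS = 100 e^{−πζ/√(1−ζ²)} with ζ = 0.637 gives 7.46%.

%OS ≈ 7.46%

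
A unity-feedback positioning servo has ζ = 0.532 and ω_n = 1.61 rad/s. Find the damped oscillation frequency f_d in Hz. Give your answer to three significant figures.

f_d ≈ 0.217 Hz

ω_d = ω_n√(1−ζ²) = 1.61·√0.717 = 1.36 rad/s.
f_d = ω_d/(2π) = 0.217 Hz.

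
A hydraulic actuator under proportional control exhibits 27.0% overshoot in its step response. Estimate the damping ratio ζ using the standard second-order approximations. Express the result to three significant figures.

Inverting the overshoot relation: ζ = |ln 0.270|/√(π² + ln²0.270) = 0.385.

ζ ≈ 0.385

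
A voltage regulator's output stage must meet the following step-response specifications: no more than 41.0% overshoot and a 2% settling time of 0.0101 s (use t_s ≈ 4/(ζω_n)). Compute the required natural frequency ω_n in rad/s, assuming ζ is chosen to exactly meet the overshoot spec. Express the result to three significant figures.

From %OS = 100·exp(−πζ/√(1−ζ²)), invert to get ζ = −ln(OS)/√(π² + ln²(OS)) with OS = 0.410.
−ln 0.410 = 0.8916, so ζ = 0.8916/√(π² + 0.7949) = 0.273.
From t_s ≈ 4/(ζω_n): ω_n = 4/(ζ·t_s) = 4/(0.273·0.0101) = 1450 rad/s.

ω_n ≈ 1450 rad/s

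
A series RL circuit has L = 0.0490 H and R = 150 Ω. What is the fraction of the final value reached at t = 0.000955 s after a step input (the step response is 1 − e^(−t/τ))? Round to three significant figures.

y/y_∞ ≈ 0.946

τ = L/R = 0.0490/150 = 0.000327 s.
y(t)/y_∞ = 1 − e^(−t/τ) = 1 − e^(−0.000955/0.000327) = 1 − e^(−2.92) = 0.946.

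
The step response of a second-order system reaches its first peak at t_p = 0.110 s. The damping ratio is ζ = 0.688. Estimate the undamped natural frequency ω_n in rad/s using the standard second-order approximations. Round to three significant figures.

ω_n ≈ 39.4 rad/s

Peak time t_p = π/ω_d, so ω_d = π/t_p = π/0.110 = 28.6 rad/s.
ω_n = ω_d/√(1−ζ²) = 28.6/√0.527 = 39.4 rad/s.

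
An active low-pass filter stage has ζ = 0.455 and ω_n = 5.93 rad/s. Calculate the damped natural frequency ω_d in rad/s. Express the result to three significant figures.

ω_d = ω_n√(1−ζ²) = 5.93·√0.793 = 5.28 rad/s.

ω_d ≈ 5.28 rad/s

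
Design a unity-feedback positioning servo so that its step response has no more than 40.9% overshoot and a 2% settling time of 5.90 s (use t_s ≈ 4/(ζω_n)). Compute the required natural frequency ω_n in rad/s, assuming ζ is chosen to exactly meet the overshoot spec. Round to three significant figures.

ω_n ≈ 2.48 rad/s

Inverting the overshoot relation: ζ = |ln 0.409|/√(π² + ln²0.409) = 0.274.
From t_s ≈ 4/(ζω_n): ω_n = 4/(ζ·t_s) = 4/(0.274·5.90) = 2.48 rad/s.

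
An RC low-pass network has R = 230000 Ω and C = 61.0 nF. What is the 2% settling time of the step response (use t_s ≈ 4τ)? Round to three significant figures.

τ = RC = 230000 × 61.0 nF = 0.0140 s.
t_s ≈ 4τ = 0.0561 s.

t_s ≈ 0.0561 s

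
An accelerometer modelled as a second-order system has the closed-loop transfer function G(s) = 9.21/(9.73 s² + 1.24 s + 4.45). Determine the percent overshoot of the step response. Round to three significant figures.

Dividing through by 9.73: denominator becomes s² + 0.1274 s + 0.4573.
So ω_n = √0.4573 = 0.676 rad/s and ζ = 0.1274/(2·0.676) = 0.0942.
%OS = 100·exp(−πζ/√(1−ζ²)) = 74.3%.

%OS ≈ 74.3%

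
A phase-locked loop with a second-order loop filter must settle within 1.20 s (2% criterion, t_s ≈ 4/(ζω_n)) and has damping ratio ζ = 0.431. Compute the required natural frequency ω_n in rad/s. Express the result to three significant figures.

Rearranging t_s ≈ 4/(ζω_n) gives ω_n = 4/(ζ·t_s) = 4/(0.431 × 1.20) = 7.73 rad/s.

ω_n ≈ 7.73 rad/s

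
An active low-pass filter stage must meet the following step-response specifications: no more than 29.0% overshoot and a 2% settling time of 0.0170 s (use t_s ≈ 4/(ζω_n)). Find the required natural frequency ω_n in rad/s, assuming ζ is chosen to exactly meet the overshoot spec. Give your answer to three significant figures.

ζ = −ln(OS)/√(π² + (ln OS)²). With OS = 0.290, ln OS = −1.238 and ζ = 1.238/3.377 = 0.367.
Then ω_n = 4/(ζ t_s) = 4/(0.367 × 0.0170) = 642 rad/s.

ω_n ≈ 642 rad/s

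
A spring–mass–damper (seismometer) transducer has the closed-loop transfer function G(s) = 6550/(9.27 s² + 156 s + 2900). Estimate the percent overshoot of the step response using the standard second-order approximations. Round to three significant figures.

Dividing through by 9.27: denominator becomes s² + 16.83 s + 312.8.
So ω_n = √312.8 = 17.7 rad/s and ζ = 16.83/(2·17.7) = 0.476.
%OS = 100·exp(−πζ/√(1−ζ²)) = 18.3%.

%OS ≈ 18.3%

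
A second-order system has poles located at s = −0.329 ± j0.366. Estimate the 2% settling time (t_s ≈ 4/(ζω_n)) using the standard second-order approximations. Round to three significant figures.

For poles at −σ ± jω_d, ζω_n = σ = 0.329, so t_s ≈ 4/σ = 12.2 s.

t_s ≈ 12.2 s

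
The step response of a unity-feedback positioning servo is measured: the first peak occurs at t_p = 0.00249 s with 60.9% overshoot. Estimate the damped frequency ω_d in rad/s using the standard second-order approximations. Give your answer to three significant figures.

ω_d ≈ 1260 rad/s

t_p = π/ω_d, so ω_d = π/0.00249 = 1260 rad/s.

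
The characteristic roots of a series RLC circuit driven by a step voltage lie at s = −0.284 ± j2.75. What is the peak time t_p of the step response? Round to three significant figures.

t_p = π/ω_d with ω_d = 2.75 (the imaginary part), so t_p = 1.14 s.

t_p ≈ 1.14 s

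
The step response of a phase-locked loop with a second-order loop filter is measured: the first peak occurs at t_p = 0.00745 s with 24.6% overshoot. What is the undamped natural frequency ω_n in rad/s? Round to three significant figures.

ω_n ≈ 462 rad/s

The overshoot fixes ζ = −ln(OS)/√(π²+ln²(OS)) = 0.408.
t_p = π/ω_d ⇒ ω_d = 422 rad/s; then ω_n = ω_d/√(1−ζ²) = 462 rad/s.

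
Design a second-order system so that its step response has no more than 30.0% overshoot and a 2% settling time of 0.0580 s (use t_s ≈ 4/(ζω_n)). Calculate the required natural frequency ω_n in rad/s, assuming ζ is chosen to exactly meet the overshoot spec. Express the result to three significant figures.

From %OS = 100·exp(−πζ/√(1−ζ²)), invert to get ζ = −ln(OS)/√(π² + ln²(OS)) with OS = 0.300.
−ln 0.300 = 1.204, so ζ = 1.204/√(π² + 1.450) = 0.358.
From t_s ≈ 4/(ζω_n): ω_n = 4/(ζ·t_s) = 4/(0.358·0.0580) = 193 rad/s.

ω_n ≈ 193 rad/s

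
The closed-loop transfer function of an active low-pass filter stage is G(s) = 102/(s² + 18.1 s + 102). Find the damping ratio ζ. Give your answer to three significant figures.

Matching coefficients with s² + 2ζω_n s + ω_n² gives ω_n² = 102 ⇒ ω_n = 10.1 rad/s, and ζ = 18.1/(2ω_n) = 0.896.

ζ ≈ 0.896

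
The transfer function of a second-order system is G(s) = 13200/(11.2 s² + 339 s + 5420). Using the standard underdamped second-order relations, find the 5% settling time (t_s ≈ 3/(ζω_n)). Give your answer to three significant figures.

Dividing through by 11.2: denominator becomes s² + 30.27 s + 483.9.
So ω_n = √483.9 = 22.0 rad/s and ζ = 30.27/(2·22.0) = 0.688.
t_s ≈ 3/(ζω_n) = 0.198 s.

t_s ≈ 0.198 s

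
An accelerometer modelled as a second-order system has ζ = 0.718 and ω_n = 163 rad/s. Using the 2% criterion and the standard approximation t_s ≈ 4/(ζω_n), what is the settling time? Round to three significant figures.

t_s ≈ 4/(ζω_n) = 4/(0.718 × 163) = 0.0342 s.

t_s ≈ 0.0342 s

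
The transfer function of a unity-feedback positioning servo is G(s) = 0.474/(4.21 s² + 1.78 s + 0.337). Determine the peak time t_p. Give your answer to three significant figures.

t_p ≈ 16.7 s

Dividing through by 4.21: denominator becomes s² + 0.4228 s + 0.08005.
So ω_n = √0.08005 = 0.283 rad/s and ζ = 0.4228/(2·0.283) = 0.747.
ω_d = 0.283·√(1 − 0.747²) = 0.188 rad/s. t_p = π/ω_d = 16.7 s.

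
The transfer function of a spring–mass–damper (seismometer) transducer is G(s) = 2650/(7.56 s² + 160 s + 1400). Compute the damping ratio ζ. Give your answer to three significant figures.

Dividing through by 7.56: denominator becomes s² + 21.16 s + 185.2.
So ω_n = √185.2 = 13.6 rad/s and ζ = 21.16/(2·13.6) = 0.778.

ζ ≈ 0.778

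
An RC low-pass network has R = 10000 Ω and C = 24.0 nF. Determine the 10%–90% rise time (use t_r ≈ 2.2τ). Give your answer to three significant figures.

t_r ≈ 0.000528 s

τ = RC = 10000 × 24.0 nF = 0.000240 s.
t_r ≈ 2.2τ = 0.000528 s.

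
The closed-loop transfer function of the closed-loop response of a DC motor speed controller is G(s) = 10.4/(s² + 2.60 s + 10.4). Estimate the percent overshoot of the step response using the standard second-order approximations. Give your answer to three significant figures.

Matching coefficients with s² + 2ζω_n s + ω_n² gives ω_n² = 10.4 ⇒ ω_n = 3.22 rad/s, and ζ = 2.60/(2ω_n) = 0.403.
%OS = 100 e^{−πζ/√(1−ζ²)} with ζ = 0.403 gives 25.1%.

%OS ≈ 25.1%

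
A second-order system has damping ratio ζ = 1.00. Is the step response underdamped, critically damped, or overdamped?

critically damped

Since ζ = 1, the system is critically damped.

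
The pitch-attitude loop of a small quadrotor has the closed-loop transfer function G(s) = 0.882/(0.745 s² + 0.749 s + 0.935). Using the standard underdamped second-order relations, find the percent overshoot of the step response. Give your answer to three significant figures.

Dividing through by 0.745: denominator becomes s² + 1.005 s + 1.255.
So ω_n = √1.255 = 1.12 rad/s and ζ = 1.005/(2·1.12) = 0.449.
Overshoot: exp(−π·0.449/√(1−0.449²)) = 0.207, i.e. 20.7%.

%OS ≈ 20.7%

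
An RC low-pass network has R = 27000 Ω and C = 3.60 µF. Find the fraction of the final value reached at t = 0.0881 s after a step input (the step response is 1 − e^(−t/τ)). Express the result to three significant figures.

y/y_∞ ≈ 0.596

τ = RC = 27000 × 3.60 µF = 0.0972 s.
y(t)/y_∞ = 1 − e^(−t/τ) = 1 − e^(−0.0881/0.0972) = 1 − e^(−0.906) = 0.596.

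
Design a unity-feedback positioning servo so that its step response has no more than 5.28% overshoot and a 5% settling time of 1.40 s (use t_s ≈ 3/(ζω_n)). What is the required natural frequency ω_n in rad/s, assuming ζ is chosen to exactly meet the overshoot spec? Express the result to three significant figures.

ω_n ≈ 3.14 rad/s

From %OS = 100·exp(−πζ/√(1−ζ²)), invert to get ζ = −ln(OS)/√(π² + ln²(OS)) with OS = 0.0528.
−ln 0.0528 = 2.941, so ζ = 2.941/√(π² + 8.651) = 0.683.
From t_s ≈ 3/(ζω_n): ω_n = 3/(ζ·t_s) = 3/(0.683·1.40) = 3.14 rad/s.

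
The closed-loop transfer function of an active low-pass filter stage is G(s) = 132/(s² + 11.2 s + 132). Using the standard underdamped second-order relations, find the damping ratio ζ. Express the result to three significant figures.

ζ ≈ 0.487

ω_n = √132 = 11.5 rad/s; ζ = 11.2/(2·11.5) = 0.487.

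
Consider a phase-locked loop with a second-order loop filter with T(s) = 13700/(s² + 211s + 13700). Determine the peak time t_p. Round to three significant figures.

t_p ≈ 0.0620 s

Matching coefficients with s² + 2ζω_n s + ω_n² gives ω_n² = 13700 ⇒ ω_n = 117 rad/s, and ζ = 211/(2ω_n) = 0.901.
ω_d = 117·√(1 − 0.901²) = 50.7 rad/s. Then t_p = π/ω_d = 0.0620 s.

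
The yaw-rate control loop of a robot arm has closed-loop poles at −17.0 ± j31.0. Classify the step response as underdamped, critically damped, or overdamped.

Since the poles form a complex-conjugate pair with nonzero imaginary part, the response is underdamped.

underdamped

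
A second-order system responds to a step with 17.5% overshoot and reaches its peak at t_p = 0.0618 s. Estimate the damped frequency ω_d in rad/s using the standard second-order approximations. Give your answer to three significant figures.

ω_d ≈ 50.8 rad/s

t_p = π/ω_d, so ω_d = π/0.0618 = 50.8 rad/s.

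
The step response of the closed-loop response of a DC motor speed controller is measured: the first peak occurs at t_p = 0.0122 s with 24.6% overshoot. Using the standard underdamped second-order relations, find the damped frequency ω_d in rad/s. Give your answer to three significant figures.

t_p = π/ω_d, so ω_d = π/0.0122 = 258 rad/s.

ω_d ≈ 258 rad/s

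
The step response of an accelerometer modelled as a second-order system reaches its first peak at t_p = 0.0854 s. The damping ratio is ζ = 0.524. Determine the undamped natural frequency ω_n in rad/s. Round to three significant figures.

ω_n ≈ 43.2 rad/s

Peak time t_p = π/ω_d, so ω_d = π/t_p = π/0.0854 = 36.8 rad/s.
ω_n = ω_d/√(1−ζ²) = 36.8/√0.725 = 43.2 rad/s.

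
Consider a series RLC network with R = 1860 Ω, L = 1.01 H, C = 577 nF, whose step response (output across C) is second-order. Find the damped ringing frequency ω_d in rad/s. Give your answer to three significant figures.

For a series RLC circuit (capacitor voltage as output), ω_n = 1/√(LC) = 1/√(1.01 H · 577 nF) = 1310 rad/s.
ζ = (R/2)·√(C/L) = (1860/2)·√(577 nF/1.01 H) = 0.703.
ω_d = 1310·√(1 − 0.703²) = 932 rad/s.

ω_d ≈ 932 rad/s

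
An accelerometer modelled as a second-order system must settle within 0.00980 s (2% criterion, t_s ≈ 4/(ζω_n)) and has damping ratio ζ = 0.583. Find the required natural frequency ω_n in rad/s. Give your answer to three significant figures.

Rearranging t_s ≈ 4/(ζω_n) gives ω_n = 4/(ζ·t_s) = 4/(0.583 × 0.00980) = 700 rad/s.

ω_n ≈ 700 rad/s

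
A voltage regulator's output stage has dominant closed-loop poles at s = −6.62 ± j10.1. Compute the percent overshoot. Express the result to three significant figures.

%OS ≈ 12.8%

The poles are at −σ ± jω_d with σ = 6.62 and ω_d = 10.1, so ω_n = √(σ²+ω_d²) = 12.1 rad/s and ζ = σ/ω_n = 0.548.
%OS = 100·exp(−πζ/√(1−ζ²)) = 12.8%.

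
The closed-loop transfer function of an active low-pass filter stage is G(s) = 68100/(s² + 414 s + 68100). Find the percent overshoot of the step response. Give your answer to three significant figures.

%OS ≈ 1.67%

ω_n = √68100 = 261 rad/s; ζ = 414/(2·261) = 0.793.
%OS = 100 e^{−πζ/√(1−ζ²)} with ζ = 0.793 gives 1.67%.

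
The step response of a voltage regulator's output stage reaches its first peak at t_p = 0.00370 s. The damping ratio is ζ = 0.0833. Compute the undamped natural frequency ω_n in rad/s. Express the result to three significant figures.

Peak time t_p = π/ω_d, so ω_d = π/t_p = π/0.00370 = 849 rad/s.
ω_n = ω_d/√(1−ζ²) = 849/√0.993 = 852 rad/s.

ω_n ≈ 852 rad/s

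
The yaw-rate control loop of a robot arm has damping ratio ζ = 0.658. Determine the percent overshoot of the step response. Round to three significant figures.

For an underdamped second-order system, %OS = 100·exp(−πζ/√(1−ζ²)).
πζ/√(1−ζ²) = π·0.658/√(1−0.433) = 2.745, so %OS = 100·e^(−2.745) = 6.42%.

%OS ≈ 6.42%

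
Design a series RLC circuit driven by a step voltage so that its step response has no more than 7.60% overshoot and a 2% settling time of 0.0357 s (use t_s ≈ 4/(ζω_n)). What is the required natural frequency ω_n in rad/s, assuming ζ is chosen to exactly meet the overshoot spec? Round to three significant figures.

ω_n ≈ 177 rad/s

ζ = −ln(OS)/√(π² + (ln OS)²). With OS = 0.0760, ln OS = −2.577 and ζ = 2.577/4.063 = 0.634.
Then ω_n = 4/(ζ t_s) = 4/(0.634 × 0.0357) = 177 rad/s.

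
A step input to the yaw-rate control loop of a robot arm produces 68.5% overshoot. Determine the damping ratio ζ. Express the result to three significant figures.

From %OS = 100·exp(−πζ/√(1−ζ²)), invert to get ζ = −ln(OS)/√(π² + ln²(OS)) with OS = 0.685.
−ln 0.685 = 0.3783, so ζ = 0.3783/√(π² + 0.1431) = 0.120.

ζ ≈ 0.120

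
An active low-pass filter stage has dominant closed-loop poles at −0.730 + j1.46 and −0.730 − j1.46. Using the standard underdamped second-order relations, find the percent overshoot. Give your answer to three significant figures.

%OS ≈ 20.8%

|pole| = ω_n = √(0.730² + 1.46²) = 1.63 rad/s; ζ = cos θ = σ/ω_n = 0.447.
Overshoot: exp(−π·0.447/√(1−0.447²)) = 0.208, i.e. 20.8%.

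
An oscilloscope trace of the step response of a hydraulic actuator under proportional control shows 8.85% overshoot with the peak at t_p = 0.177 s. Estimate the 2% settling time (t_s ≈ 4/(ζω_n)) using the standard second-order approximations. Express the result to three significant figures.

ζ from %OS: ζ = |ln 0.0885|/√(π²+ln²0.0885) = 0.611.
t_p = π/ω_d ⇒ ω_d = 17.7 rad/s; then ω_n = ω_d/√(1−ζ²) = 22.4 rad/s.
t_s ≈ 4/(ζω_n) = 4/(0.611·22.4) = 0.292 s.

t_s ≈ 0.292 s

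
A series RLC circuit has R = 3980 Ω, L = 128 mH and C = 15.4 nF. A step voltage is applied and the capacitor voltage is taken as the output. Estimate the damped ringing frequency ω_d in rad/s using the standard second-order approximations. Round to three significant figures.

For a series RLC circuit (capacitor voltage as output), ω_n = 1/√(LC) = 1/√(128 mH · 15.4 nF) = 22500 rad/s.
ζ = (R/2)·√(C/L) = (3980/2)·√(15.4 nF/128 mH) = 0.690.
The damped frequency ω_d = ω_n√(1−ζ²) = 16300 rad/s.

ω_d ≈ 16300 rad/s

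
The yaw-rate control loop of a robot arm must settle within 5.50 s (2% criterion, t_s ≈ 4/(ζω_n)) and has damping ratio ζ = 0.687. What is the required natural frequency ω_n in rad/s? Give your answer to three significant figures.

ω_n ≈ 1.06 rad/s

Rearranging t_s ≈ 4/(ζω_n) gives ω_n = 4/(ζ·t_s) = 4/(0.687 × 5.50) = 1.06 rad/s.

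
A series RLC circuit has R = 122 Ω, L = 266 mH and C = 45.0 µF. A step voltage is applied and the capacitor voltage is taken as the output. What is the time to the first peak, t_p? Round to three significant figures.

t_p ≈ 0.0179 s

For a series RLC circuit (capacitor voltage as output), ω_n = 1/√(LC) = 1/√(266 mH · 45.0 µF) = 289 rad/s.
ζ = (R/2)·√(C/L) = (122/2)·√(45.0 µF/266 mH) = 0.793.
The damped frequency ω_d = ω_n√(1−ζ²) = 176 rad/s. t_p = π/ω_d = 0.0179 s.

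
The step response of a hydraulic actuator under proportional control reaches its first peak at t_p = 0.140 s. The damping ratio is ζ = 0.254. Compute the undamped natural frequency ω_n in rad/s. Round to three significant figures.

Peak time t_p = π/ω_d, so ω_d = π/t_p = π/0.140 = 22.4 rad/s.
ω_n = ω_d/√(1−ζ²) = 22.4/√0.935 = 23.2 rad/s.

ω_n ≈ 23.2 rad/s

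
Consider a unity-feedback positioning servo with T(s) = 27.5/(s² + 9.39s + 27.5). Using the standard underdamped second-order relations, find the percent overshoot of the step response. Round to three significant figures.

Matching coefficients with s² + 2ζω_n s + ω_n² gives ω_n² = 27.5 ⇒ ω_n = 5.24 rad/s, and ζ = 9.39/(2ω_n) = 0.895.
%OS = 100·exp(−πζ/√(1−ζ²)) = 0.181%.

%OS ≈ 0.181%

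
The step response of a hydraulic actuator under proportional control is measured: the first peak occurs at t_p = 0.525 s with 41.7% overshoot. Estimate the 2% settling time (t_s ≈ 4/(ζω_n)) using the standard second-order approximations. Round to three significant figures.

The overshoot fixes ζ = −ln(OS)/√(π²+ln²(OS)) = 0.268.
t_p = π/ω_d ⇒ ω_d = 5.98 rad/s; then ω_n = ω_d/√(1−ζ²) = 6.21 rad/s.
t_s ≈ 4/(ζω_n) = 4/(0.268·6.21) = 2.40 s.

t_s ≈ 2.40 s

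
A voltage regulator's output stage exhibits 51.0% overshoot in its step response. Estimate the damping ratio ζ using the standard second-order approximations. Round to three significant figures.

ζ = −ln(OS)/√(π² + (ln OS)²). With OS = 0.510, ln OS = −0.6733 and ζ = 0.6733/3.213 = 0.210.

ζ ≈ 0.210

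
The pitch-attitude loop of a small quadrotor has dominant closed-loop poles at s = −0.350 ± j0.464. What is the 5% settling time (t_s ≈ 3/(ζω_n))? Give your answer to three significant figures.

t_s ≈ 8.57 s

For poles at −σ ± jω_d, ζω_n = σ = 0.350, so t_s ≈ 3/σ = 8.57 s.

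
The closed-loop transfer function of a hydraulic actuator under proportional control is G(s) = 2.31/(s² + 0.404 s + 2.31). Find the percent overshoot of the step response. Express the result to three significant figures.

Matching coefficients with s² + 2ζω_n s + ω_n² gives ω_n² = 2.31 ⇒ ω_n = 1.52 rad/s, and ζ = 0.404/(2ω_n) = 0.133.
%OS = 100·exp(−πζ/√(1−ζ²)) = 65.6%.

%OS ≈ 65.6%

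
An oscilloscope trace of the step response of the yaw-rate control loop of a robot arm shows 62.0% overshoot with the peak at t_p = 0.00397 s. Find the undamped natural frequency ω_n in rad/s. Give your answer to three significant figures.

From the overshoot, ζ = −ln(OS)/√(π²+ln²(OS)) = 0.150.
From t_p = π/ω_d, ω_d = π/0.00397 = 791 rad/s, so ω_n = ω_d/√(1−ζ²) = 800 rad/s.

ω_n ≈ 800 rad/s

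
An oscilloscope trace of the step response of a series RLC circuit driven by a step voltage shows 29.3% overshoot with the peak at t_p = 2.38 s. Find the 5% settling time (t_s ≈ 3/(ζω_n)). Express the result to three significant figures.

t_s ≈ 5.82 s

ζ from %OS: ζ = |ln 0.293|/√(π²+ln²0.293) = 0.364.
t_p = π/ω_d ⇒ ω_d = 1.32 rad/s; then ω_n = ω_d/√(1−ζ²) = 1.42 rad/s.
t_s ≈ 3/(ζω_n) = 3/(0.364·1.42) = 5.82 s.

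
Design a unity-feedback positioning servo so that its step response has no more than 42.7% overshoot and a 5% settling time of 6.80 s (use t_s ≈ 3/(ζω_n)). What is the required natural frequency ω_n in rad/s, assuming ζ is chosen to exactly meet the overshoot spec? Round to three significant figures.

ω_n ≈ 1.69 rad/s

From %OS = 100·exp(−πζ/√(1−ζ²)), invert to get ζ = −ln(OS)/√(π² + ln²(OS)) with OS = 0.427.
−ln 0.427 = 0.8510, so ζ = 0.8510/√(π² + 0.7242) = 0.261.
From t_s ≈ 3/(ζω_n): ω_n = 3/(ζ·t_s) = 3/(0.261·6.80) = 1.69 rad/s.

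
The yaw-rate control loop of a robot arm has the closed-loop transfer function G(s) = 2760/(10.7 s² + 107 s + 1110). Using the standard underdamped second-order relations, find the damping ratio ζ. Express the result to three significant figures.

Dividing through by 10.7: denominator becomes s² + 10.00 s + 103.7.
So ω_n = √103.7 = 10.2 rad/s and ζ = 10.00/(2·10.2) = 0.491.

ζ ≈ 0.491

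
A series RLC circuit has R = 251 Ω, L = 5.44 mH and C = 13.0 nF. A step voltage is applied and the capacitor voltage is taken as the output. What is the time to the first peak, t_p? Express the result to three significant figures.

t_p ≈ 0.0000269 s

For a series RLC circuit (capacitor voltage as output), ω_n = 1/√(LC) = 1/√(5.44 mH · 13.0 nF) = 119000 rad/s.
ζ = (R/2)·√(C/L) = (251/2)·√(13.0 nF/5.44 mH) = 0.194.
ω_d = ω_n√(1−ζ²) = 117000 rad/s. t_p = π/ω_d = 0.0000269 s.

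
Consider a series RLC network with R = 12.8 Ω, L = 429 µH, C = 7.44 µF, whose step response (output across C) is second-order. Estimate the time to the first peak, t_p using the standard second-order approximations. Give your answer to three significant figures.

For a series RLC circuit (capacitor voltage as output), ω_n = 1/√(LC) = 1/√(429 µH · 7.44 µF) = 17700 rad/s.
ζ = (R/2)·√(C/L) = (12.8/2)·√(7.44 µF/429 µH) = 0.843.
ω_d = 17700·√(1 − 0.843²) = 9530 rad/s. t_p = π/ω_d = 0.000330 s.

t_p ≈ 0.000330 s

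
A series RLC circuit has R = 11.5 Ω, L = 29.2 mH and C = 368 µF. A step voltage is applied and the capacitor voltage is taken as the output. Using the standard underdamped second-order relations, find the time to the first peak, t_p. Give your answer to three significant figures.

t_p ≈ 0.0135 s

For a series RLC circuit (capacitor voltage as output), ω_n = 1/√(LC) = 1/√(29.2 mH · 368 µF) = 305 rad/s.
ζ = (R/2)·√(C/L) = (11.5/2)·√(368 µF/29.2 mH) = 0.646.
ω_d = ω_n√(1−ζ²) = 233 rad/s. t_p = π/ω_d = 0.0135 s.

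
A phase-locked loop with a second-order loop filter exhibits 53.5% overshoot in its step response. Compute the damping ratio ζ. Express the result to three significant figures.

ζ ≈ 0.195

From %OS = 100·exp(−πζ/√(1−ζ²)), invert to get ζ = −ln(OS)/√(π² + ln²(OS)) with OS = 0.535.
−ln 0.535 = 0.6255, so ζ = 0.6255/√(π² + 0.3912) = 0.195.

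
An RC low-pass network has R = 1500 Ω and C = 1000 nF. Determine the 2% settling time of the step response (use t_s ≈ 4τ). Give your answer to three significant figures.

t_s ≈ 0.00600 s

τ = RC = 1500 × 1000 nF = 0.00150 s.
t_s ≈ 4τ = 0.00600 s.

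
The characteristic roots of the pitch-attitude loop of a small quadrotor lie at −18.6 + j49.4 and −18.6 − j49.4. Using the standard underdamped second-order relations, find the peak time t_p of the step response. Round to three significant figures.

t_p ≈ 0.0636 s

t_p = π/ω_d with ω_d = 49.4 (the imaginary part), so t_p = 0.0636 s.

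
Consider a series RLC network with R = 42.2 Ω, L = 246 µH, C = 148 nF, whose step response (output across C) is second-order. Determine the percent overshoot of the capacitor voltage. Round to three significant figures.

For a series RLC circuit (capacitor voltage as output), ω_n = 1/√(LC) = 1/√(246 µH · 148 nF) = 166000 rad/s.
ζ = (R/2)·√(C/L) = (42.2/2)·√(148 nF/246 µH) = 0.518.
%OS = 100·exp(−πζ/√(1−ζ²)) = 15.0%.

%OS ≈ 15.0%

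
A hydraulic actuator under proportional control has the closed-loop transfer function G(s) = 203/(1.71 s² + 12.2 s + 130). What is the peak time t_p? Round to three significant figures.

Dividing through by 1.71: denominator becomes s² + 7.135 s + 76.02.
So ω_n = √76.02 = 8.72 rad/s and ζ = 7.135/(2·8.72) = 0.409.
ω_d = 8.72·√(1 − 0.409²) = 7.96 rad/s. t_p = π/ω_d = 0.395 s.

t_p ≈ 0.395 s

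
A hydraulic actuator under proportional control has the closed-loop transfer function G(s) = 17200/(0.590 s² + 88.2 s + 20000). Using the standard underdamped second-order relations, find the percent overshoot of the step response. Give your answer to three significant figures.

%OS ≈ 24.8%

Dividing through by 0.590: denominator becomes s² + 149.5 s + 33900.
So ω_n = √33900 = 184 rad/s and ζ = 149.5/(2·184) = 0.406.
%OS = 100 e^{−πζ/√(1−ζ²)} with ζ = 0.406 gives 24.8%.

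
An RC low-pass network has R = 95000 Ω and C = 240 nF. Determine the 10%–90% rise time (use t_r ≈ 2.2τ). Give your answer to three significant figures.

t_r ≈ 0.0502 s

τ = RC = 95000 × 240 nF = 0.0228 s.
t_r ≈ 2.2τ = 0.0502 s.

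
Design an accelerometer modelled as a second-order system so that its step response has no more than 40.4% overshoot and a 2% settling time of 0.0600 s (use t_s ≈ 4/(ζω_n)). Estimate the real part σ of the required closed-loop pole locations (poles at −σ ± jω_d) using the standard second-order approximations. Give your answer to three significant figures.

The settling-time spec alone fixes σ = ζω_n = 4/t_s = 4/0.0600 = 66.7.
(Overshoot then fixes ζ = 0.277 and hence ω_d = σ·√(1−ζ²)/ζ = 231 rad/s.)

σ ≈ 66.7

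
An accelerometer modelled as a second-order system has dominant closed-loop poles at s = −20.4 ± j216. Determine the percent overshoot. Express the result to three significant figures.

The poles are at −σ ± jω_d with σ = 20.4 and ω_d = 216, so ω_n = √(σ²+ω_d²) = 217 rad/s and ζ = σ/ω_n = 0.0940.
Overshoot: exp(−π·0.0940/√(1−0.0940²)) = 0.743, i.e. 74.3%.

%OS ≈ 74.3%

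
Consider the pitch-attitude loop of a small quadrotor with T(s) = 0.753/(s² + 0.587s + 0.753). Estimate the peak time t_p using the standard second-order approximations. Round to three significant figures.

t_p ≈ 3.85 s

ω_n = √0.753 = 0.868 rad/s; ζ = 0.587/(2·0.868) = 0.338.
ω_d = 0.868·√(1 − 0.338²) = 0.817 rad/s. Then t_p = π/ω_d = 3.85 s.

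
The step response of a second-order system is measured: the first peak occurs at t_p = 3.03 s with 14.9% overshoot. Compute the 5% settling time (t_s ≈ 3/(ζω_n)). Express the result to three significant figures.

The overshoot fixes ζ = −ln(OS)/√(π²+ln²(OS)) = 0.518.
From t_p = π/ω_d, ω_d = π/3.03 = 1.04 rad/s, so ω_n = ω_d/√(1−ζ²) = 1.21 rad/s.
t_s ≈ 3/(ζω_n) = 3/(0.518·1.21) = 4.77 s.

t_s ≈ 4.77 s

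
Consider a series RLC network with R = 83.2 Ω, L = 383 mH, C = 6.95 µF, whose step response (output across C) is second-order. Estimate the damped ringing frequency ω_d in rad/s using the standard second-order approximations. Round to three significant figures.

For a series RLC circuit (capacitor voltage as output), ω_n = 1/√(LC) = 1/√(383 mH · 6.95 µF) = 613 rad/s.
ζ = (R/2)·√(C/L) = (83.2/2)·√(6.95 µF/383 mH) = 0.177.
The damped frequency ω_d = ω_n√(1−ζ²) = 603 rad/s.

ω_d ≈ 603 rad/s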